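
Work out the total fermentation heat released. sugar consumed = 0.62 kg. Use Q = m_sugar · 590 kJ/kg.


Q = 0.62 · 590

365.8000 kJ


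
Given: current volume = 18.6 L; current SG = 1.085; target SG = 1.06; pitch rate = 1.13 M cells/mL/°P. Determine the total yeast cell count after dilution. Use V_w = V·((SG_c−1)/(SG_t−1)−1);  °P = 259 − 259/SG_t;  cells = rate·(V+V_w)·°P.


V_w = 18.6·((1.085−1)/(1.06−1)−1) = 7.7500
V_final = 18.6 + 7.7500 = 26.3500
°P = 259 − 259/1.06 = 14.6604
cells = 1.13·26.3500·14.6604

436.5201 billion cells


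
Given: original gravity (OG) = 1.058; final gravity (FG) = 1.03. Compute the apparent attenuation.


AA = (OG − FG)/(OG − 1) · 100
AA = (1.058 − 1.03)/(1.058 − 1) · 100

48.2759 %


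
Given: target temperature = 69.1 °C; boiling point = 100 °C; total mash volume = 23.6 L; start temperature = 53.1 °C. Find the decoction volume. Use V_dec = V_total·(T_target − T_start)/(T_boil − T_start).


V_dec = 23.6·(69.1 − 53.1)/(100 − 53.1)

8.0512 L


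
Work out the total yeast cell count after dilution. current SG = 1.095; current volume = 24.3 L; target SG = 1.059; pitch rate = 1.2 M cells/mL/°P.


V_w = V·((SG_c−1)/(SG_t−1)−1);  °P = 259 − 259/SG_t;  cells = rate·(V+V_w)·°P
V_w = 24.3·((1.095−1)/(1.059−1)−1) = 14.8271
V_final = 24.3 + 14.8271 = 39.1271
°P = 259 − 259/1.059 = 14.4297
cells = 1.2·39.1271·14.4297

677.5088 billion cells


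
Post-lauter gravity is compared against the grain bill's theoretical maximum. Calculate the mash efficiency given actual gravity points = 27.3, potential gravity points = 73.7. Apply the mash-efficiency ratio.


efficiency = actual / potential × 100
efficiency = 27.3 / 73.7 × 100

37.0421 %


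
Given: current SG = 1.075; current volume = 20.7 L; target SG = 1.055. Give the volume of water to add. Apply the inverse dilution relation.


V_water = V·((SG_curr − 1)/(SG_target − 1) − 1)
V_water = 20.7·((1.075 − 1)/(1.055 − 1) − 1)

7.5273 L


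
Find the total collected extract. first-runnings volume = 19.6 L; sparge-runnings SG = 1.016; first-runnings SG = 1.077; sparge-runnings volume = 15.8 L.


total = Σ (SG_i − 1)·1000·V_i
first = (1.077 − 1)·1000·19.6 = 1509.2000
sparge = (1.016 − 1)·1000·15.8 = 252.8000
total = 1509.2000 + 252.8000

1762.0000 gravity·L


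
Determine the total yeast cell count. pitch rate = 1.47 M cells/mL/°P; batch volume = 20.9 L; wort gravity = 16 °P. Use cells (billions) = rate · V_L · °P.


cells = 1.47 · 20.9 · 16

491.5680 billion cells


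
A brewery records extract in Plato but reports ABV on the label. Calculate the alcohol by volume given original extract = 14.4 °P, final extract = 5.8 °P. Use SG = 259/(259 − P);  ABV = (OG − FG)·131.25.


OG = 259/(259 − 14.4) = 1.0589
FG = 259/(259 − 5.8) = 1.0229
ABV = (1.0589 − 1.0229)·131.25

4.7204 % ABV


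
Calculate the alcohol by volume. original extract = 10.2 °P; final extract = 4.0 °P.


SG = 259/(259 − P);  ABV = (OG − FG)·131.25
OG = 259/(259 − 10.2) = 1.0410
FG = 259/(259 − 4.0) = 1.0157
ABV = (1.0410 − 1.0157)·131.25

3.3220 % ABV


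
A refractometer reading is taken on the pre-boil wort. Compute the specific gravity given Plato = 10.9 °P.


SG = 259/(259 − P)
SG = 259/(259 − 10.9)

1.0439


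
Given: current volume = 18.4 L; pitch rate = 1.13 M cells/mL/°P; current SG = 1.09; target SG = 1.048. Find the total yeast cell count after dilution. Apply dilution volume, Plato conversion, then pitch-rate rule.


V_w = V·((SG_c−1)/(SG_t−1)−1);  °P = 259 − 259/SG_t;  cells = rate·(V+V_w)·°P
V_w = 18.4·((1.09−1)/(1.048−1)−1) = 16.1000
V_final = 18.4 + 16.1000 = 34.5000
°P = 259 − 259/1.048 = 11.8626
cells = 1.13·34.5000·11.8626

462.4633 billion cells


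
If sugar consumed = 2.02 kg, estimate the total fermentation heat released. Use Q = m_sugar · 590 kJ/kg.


Q = 2.02 · 590

1191.8000 kJ


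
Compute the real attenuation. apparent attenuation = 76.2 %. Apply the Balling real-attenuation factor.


RA = AA · 0.8192
RA = 76.2 · 0.8192

62.4230 %


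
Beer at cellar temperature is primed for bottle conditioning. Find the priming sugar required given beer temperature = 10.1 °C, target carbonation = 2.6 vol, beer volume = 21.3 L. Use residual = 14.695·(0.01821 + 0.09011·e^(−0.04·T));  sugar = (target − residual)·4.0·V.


residual = 14.695·(0.01821 + 0.09011·e^(−0.04·10.1)) = 1.1517
sugar = (2.6 − 1.1517)·4.0·21.3

123.3979 g


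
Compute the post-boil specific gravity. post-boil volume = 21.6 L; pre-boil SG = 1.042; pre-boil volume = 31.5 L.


SG_post = 1 + (SG_pre − 1)·V_pre/V_post
pts_pre = (1.042 − 1)·1000 = 42.0000
pts_post = 42.0000·31.5/21.6 = 61.2500
SG_post = 1 + 61.2500/1000

1.0613


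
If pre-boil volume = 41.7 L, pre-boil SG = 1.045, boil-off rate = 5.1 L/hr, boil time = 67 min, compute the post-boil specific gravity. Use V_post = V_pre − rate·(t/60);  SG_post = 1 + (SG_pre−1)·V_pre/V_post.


V_post = 41.7 − 5.1·(67/60) = 36.0050
SG_post = 1 + (1.045 − 1)·41.7/36.0050

1.0521


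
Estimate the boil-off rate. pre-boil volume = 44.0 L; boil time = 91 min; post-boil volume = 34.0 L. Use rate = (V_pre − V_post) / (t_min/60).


rate = (44.0 − 34.0) / (91/60)

6.5934 L/hr


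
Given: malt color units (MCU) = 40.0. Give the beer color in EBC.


SRM = 1.4922·MCU^0.6859;  EBC = SRM·1.97
SRM = 1.4922·40.0^0.6859 = 18.7361
EBC = 18.7361·1.97

36.9102 EBC


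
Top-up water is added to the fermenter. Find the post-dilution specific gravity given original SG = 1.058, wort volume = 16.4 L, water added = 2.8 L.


SG_new = 1 + (SG_old − 1)·V_old/(V_old + V_water)
pts = (1.058 − 1)·1000·16.4/(16.4 + 2.8) = 49.5417
SG_new = 1 + 49.5417/1000

1.0495


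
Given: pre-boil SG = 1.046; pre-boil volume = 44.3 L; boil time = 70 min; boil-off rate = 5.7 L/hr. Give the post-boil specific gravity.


V_post = V_pre − rate·(t/60);  SG_post = 1 + (SG_pre−1)·V_pre/V_post
V_post = 44.3 − 5.7·(70/60) = 37.6500
SG_post = 1 + (1.046 − 1)·44.3/37.6500

1.0541


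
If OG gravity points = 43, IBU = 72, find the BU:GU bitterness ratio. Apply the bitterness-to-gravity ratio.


BU:GU = IBU / OG_points
BU:GU = 72 / 43

1.6744


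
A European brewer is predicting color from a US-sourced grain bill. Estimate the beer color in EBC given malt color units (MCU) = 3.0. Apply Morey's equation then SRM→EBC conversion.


SRM = 1.4922·MCU^0.6859;  EBC = SRM·1.97
SRM = 1.4922·3.0^0.6859 = 3.1702
EBC = 3.1702·1.97

6.2453 EBC


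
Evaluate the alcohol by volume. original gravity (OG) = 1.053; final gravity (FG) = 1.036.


ABV = (OG − FG) · 131.25
ABV = (1.053 − 1.036) · 131.25

2.2312 % ABV


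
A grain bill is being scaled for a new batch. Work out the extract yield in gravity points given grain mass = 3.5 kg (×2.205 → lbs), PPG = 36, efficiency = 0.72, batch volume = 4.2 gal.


points = lbs × PPG × eff / vol
lbs = 3.5 × 2.205 = 7.7175
points = 7.7175 × 36 × 0.72 / 4.2

47.6280 points


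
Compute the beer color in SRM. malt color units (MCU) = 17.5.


SRM = 1.4922 · MCU^0.6859
SRM = 1.4922 · 17.5^0.6859

10.6274 SRM


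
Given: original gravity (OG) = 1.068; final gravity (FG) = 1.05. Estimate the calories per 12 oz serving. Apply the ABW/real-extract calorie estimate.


ABW = (OG−FG)·131.25·0.79/FG;  °P = 259 − 259/SG (for OG→OE and FG→AE);  RE = 0.1808·OE + 0.8192·AE;  Cal = (6.9·ABW + 4·(RE−0.1))·FG·3.55
ABW = (1.068 − 1.05)·131.25·0.79/1.05 = 1.7775
OE = 259 − 259/1.068 = 16.4906 °P
AE = 259 − 259/1.05 = 12.3333 °P
RE = 0.1808·16.4906 + 0.8192·12.3333 = 13.0850 °P
Cal = (6.9·1.7775 + 4·(13.0850−0.1))·1.05·3.55

239.3228 kcal


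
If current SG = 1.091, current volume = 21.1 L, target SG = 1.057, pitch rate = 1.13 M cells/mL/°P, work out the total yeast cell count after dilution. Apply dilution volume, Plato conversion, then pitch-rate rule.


V_w = V·((SG_c−1)/(SG_t−1)−1);  °P = 259 − 259/SG_t;  cells = rate·(V+V_w)·°P
V_w = 21.1·((1.091−1)/(1.057−1)−1) = 12.5860
V_final = 21.1 + 12.5860 = 33.6860
°P = 259 − 259/1.057 = 13.9669
cells = 1.13·33.6860·13.9669

531.6515 billion cells


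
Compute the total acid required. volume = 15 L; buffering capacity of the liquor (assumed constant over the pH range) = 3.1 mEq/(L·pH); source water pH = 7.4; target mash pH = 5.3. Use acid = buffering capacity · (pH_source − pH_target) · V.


acid = 3.1 · (7.4 − 5.3) · 15

97.6500 mEq


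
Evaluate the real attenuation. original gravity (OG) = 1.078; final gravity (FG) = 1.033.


AA = (OG−FG)/(OG−1)·100;  RA = AA·0.8192
AA = (1.078 − 1.033)/(1.078 − 1)·100 = 57.6923
RA = 57.6923·0.8192

47.2615 %


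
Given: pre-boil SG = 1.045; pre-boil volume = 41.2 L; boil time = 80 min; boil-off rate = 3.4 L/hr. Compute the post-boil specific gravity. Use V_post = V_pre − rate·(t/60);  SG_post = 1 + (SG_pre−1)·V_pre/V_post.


V_post = 41.2 − 3.4·(80/60) = 36.6667
SG_post = 1 + (1.045 − 1)·41.2/36.6667

1.0506


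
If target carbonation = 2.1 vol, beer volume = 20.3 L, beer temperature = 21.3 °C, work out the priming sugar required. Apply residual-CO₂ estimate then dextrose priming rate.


residual = 14.695·(0.01821 + 0.09011·e^(−0.04·T));  sugar = (target − residual)·4.0·V
residual = 14.695·(0.01821 + 0.09011·e^(−0.04·21.3)) = 0.8324
sugar = (2.1 − 0.8324)·4.0·20.3

102.9264 g


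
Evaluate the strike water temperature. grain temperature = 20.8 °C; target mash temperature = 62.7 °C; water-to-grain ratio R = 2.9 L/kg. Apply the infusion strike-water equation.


T_strike = (0.41/R)·(T_mash − T_grain) + T_mash
T_strike = (0.41/2.9)·(62.7 − 20.8) + 62.7

68.6238 °C


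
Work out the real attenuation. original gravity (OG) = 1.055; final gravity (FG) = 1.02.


AA = (OG−FG)/(OG−1)·100;  RA = AA·0.8192
AA = (1.055 − 1.02)/(1.055 − 1)·100 = 63.6364
RA = 63.6364·0.8192

52.1309 %


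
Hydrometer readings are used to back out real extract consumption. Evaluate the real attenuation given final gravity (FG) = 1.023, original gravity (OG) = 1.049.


AA = (OG−FG)/(OG−1)·100;  RA = AA·0.8192
AA = (1.049 − 1.023)/(1.049 − 1)·100 = 53.0612
RA = 53.0612·0.8192

43.4678 %


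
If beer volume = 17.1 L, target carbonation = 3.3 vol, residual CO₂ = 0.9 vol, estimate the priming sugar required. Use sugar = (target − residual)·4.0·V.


sugar = (3.3 − 0.9)·4.0·17.1

164.1600 g


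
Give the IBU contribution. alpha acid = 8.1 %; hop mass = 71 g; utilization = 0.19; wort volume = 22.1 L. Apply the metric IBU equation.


IBU = (α/100)·mass·U·1000 / V
IBU = (8.1/100)·71·0.19·1000 / 22.1

49.4430 IBU


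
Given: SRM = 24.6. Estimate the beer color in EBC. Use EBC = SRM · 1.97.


EBC = 24.6 · 1.97

48.4620 EBC


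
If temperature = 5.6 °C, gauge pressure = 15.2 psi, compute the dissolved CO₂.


vols = (P + 14.695)·(0.01821 + 0.09011·e^(−0.04·T))
vols = (15.2 + 14.695)·(0.01821 + 0.09011·e^(−0.04·5.6))

2.6976 volumes


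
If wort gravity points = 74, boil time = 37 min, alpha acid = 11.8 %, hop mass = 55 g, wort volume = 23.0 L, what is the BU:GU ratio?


U = 1.65·0.000125^(GP/1000)·(1−e^(−0.04t))/4.15;  IBU = (α/100)·m·U·1000/V;  BU:GU = IBU/GP
U = 1.65·0.000125^(74/1000)·(1−e^(−0.04·37))/4.15 = 0.1579
IBU = (11.8/100)·55·0.1579·1000/23.0 = 44.5600
BU:GU = 44.5600/74

0.6022


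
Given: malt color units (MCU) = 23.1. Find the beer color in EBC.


SRM = 1.4922·MCU^0.6859;  EBC = SRM·1.97
SRM = 1.4922·23.1^0.6859 = 12.8567
EBC = 12.8567·1.97

25.3276 EBC


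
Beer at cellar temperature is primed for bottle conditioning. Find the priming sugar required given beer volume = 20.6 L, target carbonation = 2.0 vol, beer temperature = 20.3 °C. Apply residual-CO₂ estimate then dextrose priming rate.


residual = 14.695·(0.01821 + 0.09011·e^(−0.04·T));  sugar = (target − residual)·4.0·V
residual = 14.695·(0.01821 + 0.09011·e^(−0.04·20.3)) = 0.8555
sugar = (2.0 − 0.8555)·4.0·20.6

94.3080 g


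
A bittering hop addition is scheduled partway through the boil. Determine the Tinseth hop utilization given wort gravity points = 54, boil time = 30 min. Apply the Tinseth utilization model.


U = 1.65·0.000125^(GP/1000) · (1 − e^(−0.04·t))/4.15
bigness = 1.65·0.000125^(54/1000) = 1.0156
boil_factor = (1 − e^(−0.04·30))/4.15 = 0.1684
U = 1.0156 · 0.1684

0.1710


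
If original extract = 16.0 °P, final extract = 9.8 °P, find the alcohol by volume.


SG = 259/(259 − P);  ABV = (OG − FG)·131.25
OG = 259/(259 − 16.0) = 1.0658
FG = 259/(259 − 9.8) = 1.0393
ABV = (1.0658 − 1.0393)·131.25

3.4805 % ABV


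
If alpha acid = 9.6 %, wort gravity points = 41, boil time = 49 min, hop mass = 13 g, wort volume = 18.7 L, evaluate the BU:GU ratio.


U = 1.65·0.000125^(GP/1000)·(1−e^(−0.04t))/4.15;  IBU = (α/100)·m·U·1000/V;  BU:GU = IBU/GP
U = 1.65·0.000125^(41/1000)·(1−e^(−0.04·49))/4.15 = 0.2363
IBU = (9.6/100)·13·0.2363·1000/18.7 = 15.7706
BU:GU = 15.7706/41

0.3846


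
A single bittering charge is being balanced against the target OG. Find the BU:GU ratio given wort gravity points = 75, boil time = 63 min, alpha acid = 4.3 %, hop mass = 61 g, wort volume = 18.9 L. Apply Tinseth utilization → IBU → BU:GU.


U = 1.65·0.000125^(GP/1000)·(1−e^(−0.04t))/4.15;  IBU = (α/100)·m·U·1000/V;  BU:GU = IBU/GP
U = 1.65·0.000125^(75/1000)·(1−e^(−0.04·63))/4.15 = 0.1863
IBU = (4.3/100)·61·0.1863·1000/18.9 = 25.8590
BU:GU = 25.8590/75

0.3448


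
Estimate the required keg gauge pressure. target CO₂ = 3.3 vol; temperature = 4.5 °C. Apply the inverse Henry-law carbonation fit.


psi = vols/(0.01821 + 0.09011·e^(−0.04·T)) − 14.695
psi = 3.3/(0.01821 + 0.09011·e^(−0.04·4.5)) − 14.695

20.6081 psi


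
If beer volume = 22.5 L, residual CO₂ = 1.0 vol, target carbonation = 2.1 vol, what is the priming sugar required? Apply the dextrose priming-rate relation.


sugar = (target − residual)·4.0·V
sugar = (2.1 − 1.0)·4.0·22.5

99.0000 g


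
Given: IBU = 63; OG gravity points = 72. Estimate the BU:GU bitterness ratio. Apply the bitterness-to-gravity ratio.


BU:GU = IBU / OG_points
BU:GU = 63 / 72

0.8750


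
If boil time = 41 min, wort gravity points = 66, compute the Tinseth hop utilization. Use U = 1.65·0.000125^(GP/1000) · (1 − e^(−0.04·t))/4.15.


bigness = 1.65·0.000125^(66/1000) = 0.9118
boil_factor = (1 − e^(−0.04·41))/4.15 = 0.1942
U = 0.9118 · 0.1942

0.1771


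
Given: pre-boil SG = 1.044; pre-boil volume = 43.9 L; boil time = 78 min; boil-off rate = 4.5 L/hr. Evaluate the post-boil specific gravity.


V_post = V_pre − rate·(t/60);  SG_post = 1 + (SG_pre−1)·V_pre/V_post
V_post = 43.9 − 4.5·(78/60) = 38.0500
SG_post = 1 + (1.044 − 1)·43.9/38.0500

1.0508


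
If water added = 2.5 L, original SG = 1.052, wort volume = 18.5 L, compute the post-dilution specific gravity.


SG_new = 1 + (SG_old − 1)·V_old/(V_old + V_water)
pts = (1.052 − 1)·1000·18.5/(18.5 + 2.5) = 45.8095
SG_new = 1 + 45.8095/1000

1.0458


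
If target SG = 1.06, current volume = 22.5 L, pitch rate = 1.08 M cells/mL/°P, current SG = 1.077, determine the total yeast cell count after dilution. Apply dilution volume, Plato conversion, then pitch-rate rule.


V_w = V·((SG_c−1)/(SG_t−1)−1);  °P = 259 − 259/SG_t;  cells = rate·(V+V_w)·°P
V_w = 22.5·((1.077−1)/(1.06−1)−1) = 6.3750
V_final = 22.5 + 6.3750 = 28.8750
°P = 259 − 259/1.06 = 14.6604
cells = 1.08·28.8750·14.6604

457.1839 billion cells


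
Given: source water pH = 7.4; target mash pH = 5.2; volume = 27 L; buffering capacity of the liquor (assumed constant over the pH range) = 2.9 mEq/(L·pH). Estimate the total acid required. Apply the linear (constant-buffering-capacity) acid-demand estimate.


acid = buffering capacity · (pH_source − pH_target) · V
acid = 2.9 · (7.4 − 5.2) · 27

172.2600 mEq


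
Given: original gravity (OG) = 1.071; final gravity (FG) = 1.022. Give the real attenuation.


AA = (OG−FG)/(OG−1)·100;  RA = AA·0.8192
AA = (1.071 − 1.022)/(1.071 − 1)·100 = 69.0141
RA = 69.0141·0.8192

56.5363 %


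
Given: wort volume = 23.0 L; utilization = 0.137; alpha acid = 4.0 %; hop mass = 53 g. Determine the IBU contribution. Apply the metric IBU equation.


IBU = (α/100)·mass·U·1000 / V
IBU = (4.0/100)·53·0.137·1000 / 23.0

12.6278 IBU


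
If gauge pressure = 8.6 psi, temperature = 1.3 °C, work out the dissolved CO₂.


vols = (P + 14.695)·(0.01821 + 0.09011·e^(−0.04·T))
vols = (8.6 + 14.695)·(0.01821 + 0.09011·e^(−0.04·1.3))

2.4169 volumes


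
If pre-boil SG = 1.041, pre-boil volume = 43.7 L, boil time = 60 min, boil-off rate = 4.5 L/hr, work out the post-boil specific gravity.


V_post = V_pre − rate·(t/60);  SG_post = 1 + (SG_pre−1)·V_pre/V_post
V_post = 43.7 − 4.5·(60/60) = 39.2000
SG_post = 1 + (1.041 − 1)·43.7/39.2000

1.0457


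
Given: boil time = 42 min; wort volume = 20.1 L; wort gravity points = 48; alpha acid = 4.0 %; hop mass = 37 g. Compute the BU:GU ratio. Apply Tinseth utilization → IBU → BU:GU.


U = 1.65·0.000125^(GP/1000)·(1−e^(−0.04t))/4.15;  IBU = (α/100)·m·U·1000/V;  BU:GU = IBU/GP
U = 1.65·0.000125^(48/1000)·(1−e^(−0.04·42))/4.15 = 0.2101
IBU = (4.0/100)·37·0.2101·1000/20.1 = 15.4731
BU:GU = 15.4731/48

0.3224


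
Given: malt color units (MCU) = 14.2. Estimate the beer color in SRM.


SRM = 1.4922 · MCU^0.6859
SRM = 1.4922 · 14.2^0.6859

9.2083 SRM


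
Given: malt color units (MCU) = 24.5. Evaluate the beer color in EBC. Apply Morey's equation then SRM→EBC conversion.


SRM = 1.4922·MCU^0.6859;  EBC = SRM·1.97
SRM = 1.4922·24.5^0.6859 = 13.3862
EBC = 13.3862·1.97

26.3707 EBC


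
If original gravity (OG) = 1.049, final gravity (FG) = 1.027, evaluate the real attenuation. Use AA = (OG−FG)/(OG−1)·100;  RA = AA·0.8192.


AA = (1.049 − 1.027)/(1.049 − 1)·100 = 44.8980
RA = 44.8980·0.8192

36.7804 %


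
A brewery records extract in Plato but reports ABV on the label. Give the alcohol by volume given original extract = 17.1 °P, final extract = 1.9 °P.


SG = 259/(259 − P);  ABV = (OG − FG)·131.25
OG = 259/(259 − 17.1) = 1.0707
FG = 259/(259 − 1.9) = 1.0074
ABV = (1.0707 − 1.0074)·131.25

8.3082 % ABV


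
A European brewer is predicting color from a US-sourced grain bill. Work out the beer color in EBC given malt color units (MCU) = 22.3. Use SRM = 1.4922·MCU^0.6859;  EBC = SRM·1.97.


SRM = 1.4922·22.3^0.6859 = 12.5496
EBC = 12.5496·1.97

24.7227 EBC


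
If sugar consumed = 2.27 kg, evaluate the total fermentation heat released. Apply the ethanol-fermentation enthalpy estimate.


Q = m_sugar · 590 kJ/kg
Q = 2.27 · 590

1339.3000 kJ


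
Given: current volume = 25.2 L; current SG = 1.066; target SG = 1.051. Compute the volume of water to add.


V_water = V·((SG_curr − 1)/(SG_target − 1) − 1)
V_water = 25.2·((1.066 − 1)/(1.051 − 1) − 1)

7.4118 L


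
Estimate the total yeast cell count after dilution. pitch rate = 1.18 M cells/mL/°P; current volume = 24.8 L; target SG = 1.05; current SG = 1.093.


V_w = V·((SG_c−1)/(SG_t−1)−1);  °P = 259 − 259/SG_t;  cells = rate·(V+V_w)·°P
V_w = 24.8·((1.093−1)/(1.05−1)−1) = 21.3280
V_final = 24.8 + 21.3280 = 46.1280
°P = 259 − 259/1.05 = 12.3333
cells = 1.18·46.1280·12.3333

671.3162 billion cells


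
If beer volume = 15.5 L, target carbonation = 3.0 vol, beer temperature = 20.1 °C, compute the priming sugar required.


residual = 14.695·(0.01821 + 0.09011·e^(−0.04·T));  sugar = (target − residual)·4.0·V
residual = 14.695·(0.01821 + 0.09011·e^(−0.04·20.1)) = 0.8602
sugar = (3.0 − 0.8602)·4.0·15.5

132.6672 g


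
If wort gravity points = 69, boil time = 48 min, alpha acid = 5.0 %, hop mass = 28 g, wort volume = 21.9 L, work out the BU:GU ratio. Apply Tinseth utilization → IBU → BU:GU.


U = 1.65·0.000125^(GP/1000)·(1−e^(−0.04t))/4.15;  IBU = (α/100)·m·U·1000/V;  BU:GU = IBU/GP
U = 1.65·0.000125^(69/1000)·(1−e^(−0.04·48))/4.15 = 0.1825
IBU = (5.0/100)·28·0.1825·1000/21.9 = 11.6669
BU:GU = 11.6669/69

0.1691


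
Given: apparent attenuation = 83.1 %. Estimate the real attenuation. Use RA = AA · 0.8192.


RA = 83.1 · 0.8192

68.0755 %


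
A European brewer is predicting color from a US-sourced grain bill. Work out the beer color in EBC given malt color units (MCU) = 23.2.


SRM = 1.4922·MCU^0.6859;  EBC = SRM·1.97
SRM = 1.4922·23.2^0.6859 = 12.8948
EBC = 12.8948·1.97

25.4028 EBC


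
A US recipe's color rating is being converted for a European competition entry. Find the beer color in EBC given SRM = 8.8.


EBC = SRM · 1.97
EBC = 8.8 · 1.97

17.3360 EBC


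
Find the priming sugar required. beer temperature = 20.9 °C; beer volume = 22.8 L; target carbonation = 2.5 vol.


residual = 14.695·(0.01821 + 0.09011·e^(−0.04·T));  sugar = (target − residual)·4.0·V
residual = 14.695·(0.01821 + 0.09011·e^(−0.04·20.9)) = 0.8415
sugar = (2.5 − 0.8415)·4.0·22.8

151.2512 g


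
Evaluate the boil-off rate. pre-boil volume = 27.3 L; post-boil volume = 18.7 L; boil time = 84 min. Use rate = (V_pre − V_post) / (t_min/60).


rate = (27.3 − 18.7) / (84/60)

6.1429 L/hr


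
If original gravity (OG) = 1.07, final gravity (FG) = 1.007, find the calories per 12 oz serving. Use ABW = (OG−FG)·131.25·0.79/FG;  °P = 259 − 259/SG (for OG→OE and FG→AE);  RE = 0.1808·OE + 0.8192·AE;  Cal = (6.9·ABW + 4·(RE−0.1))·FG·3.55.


ABW = (1.07 − 1.007)·131.25·0.79/1.007 = 6.4869
OE = 259 − 259/1.07 = 16.9439 °P
AE = 259 − 259/1.007 = 1.8004 °P
RE = 0.1808·16.9439 + 0.8192·1.8004 = 4.5383 °P
Cal = (6.9·6.4869 + 4·(4.5383−0.1))·1.007·3.55

223.4747 kcal


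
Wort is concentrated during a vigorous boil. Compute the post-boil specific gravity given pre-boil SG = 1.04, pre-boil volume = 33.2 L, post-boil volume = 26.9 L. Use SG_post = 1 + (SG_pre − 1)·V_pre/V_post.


pts_pre = (1.04 − 1)·1000 = 40.0000
pts_post = 40.0000·33.2/26.9 = 49.3680
SG_post = 1 + 49.3680/1000

1.0494


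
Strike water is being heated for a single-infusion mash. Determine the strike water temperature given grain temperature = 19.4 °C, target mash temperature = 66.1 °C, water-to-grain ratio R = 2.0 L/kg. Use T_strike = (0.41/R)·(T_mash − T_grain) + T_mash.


T_strike = (0.41/2.0)·(66.1 − 19.4) + 66.1

75.6735 °C


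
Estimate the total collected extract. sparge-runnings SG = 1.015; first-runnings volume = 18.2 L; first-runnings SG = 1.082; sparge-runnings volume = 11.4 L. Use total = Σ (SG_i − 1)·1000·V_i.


first = (1.082 − 1)·1000·18.2 = 1492.4000
sparge = (1.015 − 1)·1000·11.4 = 171.0000
total = 1492.4000 + 171.0000

1663.4000 gravity·L


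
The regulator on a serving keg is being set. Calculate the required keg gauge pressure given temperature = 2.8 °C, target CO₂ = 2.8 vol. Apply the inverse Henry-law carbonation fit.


psi = vols/(0.01821 + 0.09011·e^(−0.04·T)) − 14.695
psi = 2.8/(0.01821 + 0.09011·e^(−0.04·2.8)) − 14.695

13.6530 psi


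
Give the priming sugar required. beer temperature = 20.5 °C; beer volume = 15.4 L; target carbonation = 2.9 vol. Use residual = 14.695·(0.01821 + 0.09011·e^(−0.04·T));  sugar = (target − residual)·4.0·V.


residual = 14.695·(0.01821 + 0.09011·e^(−0.04·20.5)) = 0.8508
sugar = (2.9 − 0.8508)·4.0·15.4

126.2307 g


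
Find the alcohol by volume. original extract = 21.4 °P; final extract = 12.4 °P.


SG = 259/(259 − P);  ABV = (OG − FG)·131.25
OG = 259/(259 − 21.4) = 1.0901
FG = 259/(259 − 12.4) = 1.0503
ABV = (1.0901 − 1.0503)·131.25

5.2216 % ABV


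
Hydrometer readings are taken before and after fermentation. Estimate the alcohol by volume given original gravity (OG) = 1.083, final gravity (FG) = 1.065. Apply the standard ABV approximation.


ABV = (OG − FG) · 131.25
ABV = (1.083 − 1.065) · 131.25

2.3625 % ABV


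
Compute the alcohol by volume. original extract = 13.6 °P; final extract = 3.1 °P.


SG = 259/(259 − P);  ABV = (OG − FG)·131.25
OG = 259/(259 − 13.6) = 1.0554
FG = 259/(259 − 3.1) = 1.0121
ABV = (1.0554 − 1.0121)·131.25

5.6839 % ABV


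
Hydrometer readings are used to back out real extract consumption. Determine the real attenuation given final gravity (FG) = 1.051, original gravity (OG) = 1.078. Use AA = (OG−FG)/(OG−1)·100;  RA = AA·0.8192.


AA = (1.078 − 1.051)/(1.078 − 1)·100 = 34.6154
RA = 34.6154·0.8192

28.3569 %


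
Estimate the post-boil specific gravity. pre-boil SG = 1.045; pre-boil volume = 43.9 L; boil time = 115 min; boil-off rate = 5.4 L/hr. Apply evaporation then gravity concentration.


V_post = V_pre − rate·(t/60);  SG_post = 1 + (SG_pre−1)·V_pre/V_post
V_post = 43.9 − 5.4·(115/60) = 33.5500
SG_post = 1 + (1.045 − 1)·43.9/33.5500

1.0589


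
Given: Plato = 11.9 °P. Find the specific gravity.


SG = 259/(259 − P)
SG = 259/(259 − 11.9)

1.0482


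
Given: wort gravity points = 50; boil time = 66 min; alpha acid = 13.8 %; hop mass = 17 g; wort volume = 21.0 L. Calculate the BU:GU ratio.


U = 1.65·0.000125^(GP/1000)·(1−e^(−0.04t))/4.15;  IBU = (α/100)·m·U·1000/V;  BU:GU = IBU/GP
U = 1.65·0.000125^(50/1000)·(1−e^(−0.04·66))/4.15 = 0.2356
IBU = (13.8/100)·17·0.2356·1000/21.0 = 26.3170
BU:GU = 26.3170/50

0.5263


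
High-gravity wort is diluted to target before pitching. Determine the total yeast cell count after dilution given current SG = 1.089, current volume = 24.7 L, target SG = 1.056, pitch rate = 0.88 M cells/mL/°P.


V_w = V·((SG_c−1)/(SG_t−1)−1);  °P = 259 − 259/SG_t;  cells = rate·(V+V_w)·°P
V_w = 24.7·((1.089−1)/(1.056−1)−1) = 14.5554
V_final = 24.7 + 14.5554 = 39.2554
°P = 259 − 259/1.056 = 13.7348
cells = 0.88·39.2554·13.7348

474.4664 billion cells


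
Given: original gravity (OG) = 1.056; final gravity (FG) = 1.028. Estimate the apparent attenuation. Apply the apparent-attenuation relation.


AA = (OG − FG)/(OG − 1) · 100
AA = (1.056 − 1.028)/(1.056 − 1) · 100

50.0000 %


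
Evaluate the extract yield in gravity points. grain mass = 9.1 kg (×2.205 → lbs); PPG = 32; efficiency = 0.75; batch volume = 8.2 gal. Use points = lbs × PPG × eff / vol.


lbs = 9.1 × 2.205 = 20.0655
points = 20.0655 × 32 × 0.75 / 8.2

58.7283 points


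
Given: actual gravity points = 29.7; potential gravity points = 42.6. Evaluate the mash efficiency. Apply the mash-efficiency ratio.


efficiency = actual / potential × 100
efficiency = 29.7 / 42.6 × 100

69.7183 %


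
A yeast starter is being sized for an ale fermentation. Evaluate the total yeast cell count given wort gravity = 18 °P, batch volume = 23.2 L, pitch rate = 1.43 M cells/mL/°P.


cells (billions) = rate · V_L · °P
cells = 1.43 · 23.2 · 18

597.1680 billion cells


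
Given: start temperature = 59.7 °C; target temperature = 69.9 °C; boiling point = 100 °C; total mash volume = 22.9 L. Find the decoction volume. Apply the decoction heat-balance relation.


V_dec = V_total·(T_target − T_start)/(T_boil − T_start)
V_dec = 22.9·(69.9 − 59.7)/(100 − 59.7)

5.7960 L


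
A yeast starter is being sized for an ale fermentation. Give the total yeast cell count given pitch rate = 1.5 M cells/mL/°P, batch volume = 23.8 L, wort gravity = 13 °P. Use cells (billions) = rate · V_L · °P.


cells = 1.5 · 23.8 · 13

464.1000 billion cells


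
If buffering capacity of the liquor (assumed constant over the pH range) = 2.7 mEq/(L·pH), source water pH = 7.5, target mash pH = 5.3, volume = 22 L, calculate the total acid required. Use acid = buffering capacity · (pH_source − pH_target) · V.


acid = 2.7 · (7.5 − 5.3) · 22

130.6800 mEq


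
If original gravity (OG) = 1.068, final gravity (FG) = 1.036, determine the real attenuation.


AA = (OG−FG)/(OG−1)·100;  RA = AA·0.8192
AA = (1.068 − 1.036)/(1.068 − 1)·100 = 47.0588
RA = 47.0588·0.8192

38.5506 %


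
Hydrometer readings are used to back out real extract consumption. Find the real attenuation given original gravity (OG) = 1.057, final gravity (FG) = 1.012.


AA = (OG−FG)/(OG−1)·100;  RA = AA·0.8192
AA = (1.057 − 1.012)/(1.057 − 1)·100 = 78.9474
RA = 78.9474·0.8192

64.6737 %


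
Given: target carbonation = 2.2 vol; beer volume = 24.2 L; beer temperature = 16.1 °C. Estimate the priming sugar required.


residual = 14.695·(0.01821 + 0.09011·e^(−0.04·T));  sugar = (target − residual)·4.0·V
residual = 14.695·(0.01821 + 0.09011·e^(−0.04·16.1)) = 0.9630
sugar = (2.2 − 0.9630)·4.0·24.2

119.7385 g


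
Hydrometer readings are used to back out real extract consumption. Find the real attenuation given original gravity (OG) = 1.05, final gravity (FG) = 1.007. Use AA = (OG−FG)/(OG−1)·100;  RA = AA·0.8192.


AA = (1.05 − 1.007)/(1.05 − 1)·100 = 86.0000
RA = 86.0000·0.8192

70.4512 %


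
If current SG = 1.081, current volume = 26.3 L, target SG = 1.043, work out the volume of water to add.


V_water = V·((SG_curr − 1)/(SG_target − 1) − 1)
V_water = 26.3·((1.081 − 1)/(1.043 − 1) − 1)

23.2419 L


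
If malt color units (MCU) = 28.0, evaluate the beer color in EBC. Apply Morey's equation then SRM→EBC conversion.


SRM = 1.4922·MCU^0.6859;  EBC = SRM·1.97
SRM = 1.4922·28.0^0.6859 = 14.6701
EBC = 14.6701·1.97

28.9001 EBC


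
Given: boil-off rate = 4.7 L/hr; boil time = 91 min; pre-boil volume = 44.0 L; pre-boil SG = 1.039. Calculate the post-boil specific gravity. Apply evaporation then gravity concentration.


V_post = V_pre − rate·(t/60);  SG_post = 1 + (SG_pre−1)·V_pre/V_post
V_post = 44.0 − 4.7·(91/60) = 36.8717
SG_post = 1 + (1.039 − 1)·44.0/36.8717

1.0465


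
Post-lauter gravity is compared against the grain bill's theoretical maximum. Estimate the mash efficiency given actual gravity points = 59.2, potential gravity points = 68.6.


efficiency = actual / potential × 100
efficiency = 59.2 / 68.6 × 100

86.2974 %


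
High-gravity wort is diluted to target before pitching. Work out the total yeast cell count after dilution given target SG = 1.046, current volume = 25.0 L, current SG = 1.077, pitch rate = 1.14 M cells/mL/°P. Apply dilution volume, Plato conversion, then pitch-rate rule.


V_w = V·((SG_c−1)/(SG_t−1)−1);  °P = 259 − 259/SG_t;  cells = rate·(V+V_w)·°P
V_w = 25.0·((1.077−1)/(1.046−1)−1) = 16.8478
V_final = 25.0 + 16.8478 = 41.8478
°P = 259 − 259/1.046 = 11.3901
cells = 1.14·41.8478·11.3901

543.3800 billion cells


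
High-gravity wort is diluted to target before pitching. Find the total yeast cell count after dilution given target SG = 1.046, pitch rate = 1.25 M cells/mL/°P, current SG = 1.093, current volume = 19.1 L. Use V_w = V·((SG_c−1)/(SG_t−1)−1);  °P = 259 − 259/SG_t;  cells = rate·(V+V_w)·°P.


V_w = 19.1·((1.093−1)/(1.046−1)−1) = 19.5152
V_final = 19.1 + 19.5152 = 38.6152
°P = 259 − 259/1.046 = 11.3901
cells = 1.25·38.6152·11.3901

549.7869 billion cells


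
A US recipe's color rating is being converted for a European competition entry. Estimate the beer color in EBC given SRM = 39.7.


EBC = SRM · 1.97
EBC = 39.7 · 1.97

78.2090 EBC


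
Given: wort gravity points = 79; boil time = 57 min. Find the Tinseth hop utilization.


U = 1.65·0.000125^(GP/1000) · (1 − e^(−0.04·t))/4.15
bigness = 1.65·0.000125^(79/1000) = 0.8112
boil_factor = (1 − e^(−0.04·57))/4.15 = 0.2163
U = 0.8112 · 0.2163

0.1755


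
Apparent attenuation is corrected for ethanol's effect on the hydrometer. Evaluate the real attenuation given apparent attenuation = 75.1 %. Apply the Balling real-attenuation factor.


RA = AA · 0.8192
RA = 75.1 · 0.8192

61.5219 %


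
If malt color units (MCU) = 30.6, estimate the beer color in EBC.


SRM = 1.4922·MCU^0.6859;  EBC = SRM·1.97
SRM = 1.4922·30.6^0.6859 = 15.5913
EBC = 15.5913·1.97

30.7149 EBC


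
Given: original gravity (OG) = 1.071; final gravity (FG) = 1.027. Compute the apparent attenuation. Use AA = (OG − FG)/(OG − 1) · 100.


AA = (1.071 − 1.027)/(1.071 − 1) · 100

61.9718 %


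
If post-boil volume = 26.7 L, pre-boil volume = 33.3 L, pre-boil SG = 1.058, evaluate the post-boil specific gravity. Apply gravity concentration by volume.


SG_post = 1 + (SG_pre − 1)·V_pre/V_post
pts_pre = (1.058 − 1)·1000 = 58.0000
pts_post = 58.0000·33.3/26.7 = 72.3371
SG_post = 1 + 72.3371/1000

1.0723


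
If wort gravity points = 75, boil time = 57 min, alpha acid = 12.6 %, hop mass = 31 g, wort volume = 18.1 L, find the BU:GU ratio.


U = 1.65·0.000125^(GP/1000)·(1−e^(−0.04t))/4.15;  IBU = (α/100)·m·U·1000/V;  BU:GU = IBU/GP
U = 1.65·0.000125^(75/1000)·(1−e^(−0.04·57))/4.15 = 0.1819
IBU = (12.6/100)·31·0.1819·1000/18.1 = 39.2551
BU:GU = 39.2551/75

0.5234


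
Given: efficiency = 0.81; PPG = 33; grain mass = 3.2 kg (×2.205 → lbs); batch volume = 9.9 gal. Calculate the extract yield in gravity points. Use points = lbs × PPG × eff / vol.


lbs = 3.2 × 2.205 = 7.0560
points = 7.0560 × 33 × 0.81 / 9.9

19.0512 points


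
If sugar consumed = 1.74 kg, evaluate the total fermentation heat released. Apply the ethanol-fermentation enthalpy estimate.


Q = m_sugar · 590 kJ/kg
Q = 1.74 · 590

1026.6000 kJ


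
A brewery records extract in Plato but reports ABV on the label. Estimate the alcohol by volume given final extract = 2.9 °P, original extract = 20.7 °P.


SG = 259/(259 − P);  ABV = (OG − FG)·131.25
OG = 259/(259 − 20.7) = 1.0869
FG = 259/(259 − 2.9) = 1.0113
ABV = (1.0869 − 1.0113)·131.25

9.9148 % ABV


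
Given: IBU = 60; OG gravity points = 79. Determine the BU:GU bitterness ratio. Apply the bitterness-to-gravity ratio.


BU:GU = IBU / OG_points
BU:GU = 60 / 79

0.7595


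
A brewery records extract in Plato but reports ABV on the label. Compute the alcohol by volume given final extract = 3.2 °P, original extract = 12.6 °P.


SG = 259/(259 − P);  ABV = (OG − FG)·131.25
OG = 259/(259 − 12.6) = 1.0511
FG = 259/(259 − 3.2) = 1.0125
ABV = (1.0511 − 1.0125)·131.25

5.0697 % ABV


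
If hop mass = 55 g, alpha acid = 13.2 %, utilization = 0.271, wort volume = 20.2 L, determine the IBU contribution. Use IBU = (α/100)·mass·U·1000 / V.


IBU = (13.2/100)·55·0.271·1000 / 20.2

97.3990 IBU


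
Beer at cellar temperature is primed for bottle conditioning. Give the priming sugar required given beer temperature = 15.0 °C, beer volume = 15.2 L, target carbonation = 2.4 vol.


residual = 14.695·(0.01821 + 0.09011·e^(−0.04·T));  sugar = (target − residual)·4.0·V
residual = 14.695·(0.01821 + 0.09011·e^(−0.04·15.0)) = 0.9943
sugar = (2.4 − 0.9943)·4.0·15.2

85.4657 g


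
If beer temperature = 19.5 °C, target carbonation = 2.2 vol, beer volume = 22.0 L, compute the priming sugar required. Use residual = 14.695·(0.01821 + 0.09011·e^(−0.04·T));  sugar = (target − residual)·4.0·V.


residual = 14.695·(0.01821 + 0.09011·e^(−0.04·19.5)) = 0.8746
sugar = (2.2 − 0.8746)·4.0·22.0

116.6350 g


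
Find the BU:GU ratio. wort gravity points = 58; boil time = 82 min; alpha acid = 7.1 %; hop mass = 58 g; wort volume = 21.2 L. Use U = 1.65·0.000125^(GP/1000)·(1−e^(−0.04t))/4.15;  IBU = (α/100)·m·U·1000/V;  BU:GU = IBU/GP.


U = 1.65·0.000125^(58/1000)·(1−e^(−0.04·82))/4.15 = 0.2272
IBU = (7.1/100)·58·0.2272·1000/21.2 = 44.1316
BU:GU = 44.1316/58

0.7609


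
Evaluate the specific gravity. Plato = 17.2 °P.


SG = 259/(259 − P)
SG = 259/(259 − 17.2)

1.0711


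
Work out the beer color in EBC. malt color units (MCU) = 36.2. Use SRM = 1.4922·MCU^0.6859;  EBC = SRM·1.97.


SRM = 1.4922·36.2^0.6859 = 17.4963
EBC = 17.4963·1.97

34.4676 EBC


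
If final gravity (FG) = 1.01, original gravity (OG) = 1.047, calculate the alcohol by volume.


ABV = (OG − FG) · 131.25
ABV = (1.047 − 1.01) · 131.25

4.8562 % ABV


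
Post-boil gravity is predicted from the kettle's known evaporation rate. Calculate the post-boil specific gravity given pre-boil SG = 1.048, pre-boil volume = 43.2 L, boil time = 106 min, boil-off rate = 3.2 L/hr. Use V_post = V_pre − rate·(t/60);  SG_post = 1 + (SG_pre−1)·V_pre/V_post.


V_post = 43.2 − 3.2·(106/60) = 37.5467
SG_post = 1 + (1.048 − 1)·43.2/37.5467

1.0552


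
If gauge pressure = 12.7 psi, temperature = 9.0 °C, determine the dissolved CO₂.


vols = (P + 14.695)·(0.01821 + 0.09011·e^(−0.04·T))
vols = (12.7 + 14.695)·(0.01821 + 0.09011·e^(−0.04·9.0))

2.2211 volumes


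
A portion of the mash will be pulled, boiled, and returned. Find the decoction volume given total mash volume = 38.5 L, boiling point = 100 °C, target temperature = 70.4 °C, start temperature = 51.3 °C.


V_dec = V_total·(T_target − T_start)/(T_boil − T_start)
V_dec = 38.5·(70.4 − 51.3)/(100 − 51.3)

15.0996 L


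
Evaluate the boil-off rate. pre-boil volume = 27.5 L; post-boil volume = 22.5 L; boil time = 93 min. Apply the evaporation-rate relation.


rate = (V_pre − V_post) / (t_min/60)
rate = (27.5 − 22.5) / (93/60)

3.2258 L/hr


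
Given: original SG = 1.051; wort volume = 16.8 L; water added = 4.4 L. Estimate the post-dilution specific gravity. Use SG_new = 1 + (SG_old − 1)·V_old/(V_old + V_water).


pts = (1.051 − 1)·1000·16.8/(16.8 + 4.4) = 40.4151
SG_new = 1 + 40.4151/1000

1.0404


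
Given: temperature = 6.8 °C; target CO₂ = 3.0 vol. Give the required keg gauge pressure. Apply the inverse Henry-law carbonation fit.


psi = vols/(0.01821 + 0.09011·e^(−0.04·T)) − 14.695
psi = 3.0/(0.01821 + 0.09011·e^(−0.04·6.8)) − 14.695

19.8431 psi


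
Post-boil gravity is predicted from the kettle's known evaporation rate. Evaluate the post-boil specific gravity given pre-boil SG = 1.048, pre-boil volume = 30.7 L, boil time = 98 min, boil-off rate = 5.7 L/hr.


V_post = V_pre − rate·(t/60);  SG_post = 1 + (SG_pre−1)·V_pre/V_post
V_post = 30.7 − 5.7·(98/60) = 21.3900
SG_post = 1 + (1.048 − 1)·30.7/21.3900

1.0689


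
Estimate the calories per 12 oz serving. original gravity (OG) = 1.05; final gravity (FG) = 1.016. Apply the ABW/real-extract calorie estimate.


ABW = (OG−FG)·131.25·0.79/FG;  °P = 259 − 259/SG (for OG→OE and FG→AE);  RE = 0.1808·OE + 0.8192·AE;  Cal = (6.9·ABW + 4·(RE−0.1))·FG·3.55
ABW = (1.05 − 1.016)·131.25·0.79/1.016 = 3.4699
OE = 259 − 259/1.05 = 12.3333 °P
AE = 259 − 259/1.016 = 4.0787 °P
RE = 0.1808·12.3333 + 0.8192·4.0787 = 5.5712 °P
Cal = (6.9·3.4699 + 4·(5.5712−0.1))·1.016·3.55

165.2877 kcal


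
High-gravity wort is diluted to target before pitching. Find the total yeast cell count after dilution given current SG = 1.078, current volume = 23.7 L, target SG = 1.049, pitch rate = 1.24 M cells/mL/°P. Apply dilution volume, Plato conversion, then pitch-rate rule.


V_w = V·((SG_c−1)/(SG_t−1)−1);  °P = 259 − 259/SG_t;  cells = rate·(V+V_w)·°P
V_w = 23.7·((1.078−1)/(1.049−1)−1) = 14.0265
V_final = 23.7 + 14.0265 = 37.7265
°P = 259 − 259/1.049 = 12.0982
cells = 1.24·37.7265·12.0982

565.9641 billion cells
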